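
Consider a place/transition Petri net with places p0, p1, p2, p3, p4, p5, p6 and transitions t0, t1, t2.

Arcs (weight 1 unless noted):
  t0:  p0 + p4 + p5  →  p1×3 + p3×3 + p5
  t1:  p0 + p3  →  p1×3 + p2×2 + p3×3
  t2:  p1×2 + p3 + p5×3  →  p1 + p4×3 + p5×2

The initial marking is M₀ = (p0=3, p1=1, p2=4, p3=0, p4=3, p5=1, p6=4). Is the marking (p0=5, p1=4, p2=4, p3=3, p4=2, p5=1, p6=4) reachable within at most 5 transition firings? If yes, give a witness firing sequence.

NO — not reachable within 5 firings

depth 0: 1 marking
depth 1: 2 markings reached so far
depth 2: 4 markings reached so far
depth 3: 7 markings reached so far
depth 4: 7 markings reached so far
(frontier empty at depth 4; search complete)
target is not among the 7 markings reachable within 5 steps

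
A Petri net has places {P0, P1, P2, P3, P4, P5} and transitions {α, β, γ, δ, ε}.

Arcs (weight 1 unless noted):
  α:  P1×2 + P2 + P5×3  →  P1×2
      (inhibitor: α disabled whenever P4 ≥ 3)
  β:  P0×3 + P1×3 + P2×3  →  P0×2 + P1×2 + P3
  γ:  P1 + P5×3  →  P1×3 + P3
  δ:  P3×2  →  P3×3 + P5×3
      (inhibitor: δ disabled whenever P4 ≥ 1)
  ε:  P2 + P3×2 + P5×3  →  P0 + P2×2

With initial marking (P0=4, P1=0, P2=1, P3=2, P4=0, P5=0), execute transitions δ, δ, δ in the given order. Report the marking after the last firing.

step 1: fire δ:  (P0=4, P1=0, P2=1, P3=2, P4=0, P5=0) → (P0=4, P1=0, P2=1, P3=3, P4=0, P5=3)
step 2: fire δ:  (P0=4, P1=0, P2=1, P3=3, P4=0, P5=3) → (P0=4, P1=0, P2=1, P3=4, P4=0, P5=6)
step 3: fire δ:  (P0=4, P1=0, P2=1, P3=4, P4=0, P5=6) → (P0=4, P1=0, P2=1, P3=5, P4=0, P5=9)

(P0=4, P1=0, P2=1, P3=5, P4=0, P5=9)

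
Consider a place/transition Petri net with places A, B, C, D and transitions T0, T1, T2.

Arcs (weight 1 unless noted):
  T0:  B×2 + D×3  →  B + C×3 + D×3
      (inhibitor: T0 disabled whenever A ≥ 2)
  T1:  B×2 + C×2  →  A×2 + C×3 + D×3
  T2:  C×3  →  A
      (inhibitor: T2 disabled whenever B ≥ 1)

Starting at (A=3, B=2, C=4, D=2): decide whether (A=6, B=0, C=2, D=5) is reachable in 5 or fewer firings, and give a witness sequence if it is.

step 1: fire T1:  (A=3, B=2, C=4, D=2) → (A=5, B=0, C=5, D=5)
step 2: fire T2:  (A=5, B=0, C=5, D=5) → (A=6, B=0, C=2, D=5)

YES — reachable via ⟨T1, T2⟩ (2 firings)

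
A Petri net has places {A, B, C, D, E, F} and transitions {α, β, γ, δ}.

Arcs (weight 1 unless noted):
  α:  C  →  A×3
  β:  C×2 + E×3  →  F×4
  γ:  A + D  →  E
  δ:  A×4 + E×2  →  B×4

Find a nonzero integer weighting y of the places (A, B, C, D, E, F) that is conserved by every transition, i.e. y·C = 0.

y = (A:1, B:0, C:3, D:-3, E:-2, F:0)

Incidence matrix C (rows=places, cols=transitions):
        α    β    γ    δ
    A   3    0   -1   -4
    B   0    0    0    4
    C  -1   -2    0    0
    D   0    0   -1    0
    E   0   -3    1   -2
    F   0    4    0    0

Candidate y = [1, 0, 3, -3, -2, 0]; check y·C column-wise:
  col α: 1·3 + 3·-1 + -3·0 + -2·0 = 0
  col β: 1·0 + 3·-2 + -3·0 + -2·-3 + 0·4 = 0
  col γ: 1·-1 + 3·0 + -3·-1 + -2·1 = 0
  col δ: 1·-4 + 0·4 + 3·0 + -3·0 + -2·-2 = 0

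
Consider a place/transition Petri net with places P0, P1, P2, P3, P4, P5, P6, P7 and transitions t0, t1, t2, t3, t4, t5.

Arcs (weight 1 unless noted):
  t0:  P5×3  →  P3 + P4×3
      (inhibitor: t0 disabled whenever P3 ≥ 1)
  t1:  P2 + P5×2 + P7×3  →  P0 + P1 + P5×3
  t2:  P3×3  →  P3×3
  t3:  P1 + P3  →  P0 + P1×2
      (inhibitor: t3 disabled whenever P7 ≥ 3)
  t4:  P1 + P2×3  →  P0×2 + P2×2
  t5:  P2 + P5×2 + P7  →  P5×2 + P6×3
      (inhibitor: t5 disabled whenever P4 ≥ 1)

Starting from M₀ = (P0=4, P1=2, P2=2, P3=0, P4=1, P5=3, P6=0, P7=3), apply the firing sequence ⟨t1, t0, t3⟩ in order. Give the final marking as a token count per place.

(P0=6, P1=4, P2=1, P3=0, P4=4, P5=1, P6=0, P7=0)

step 1: fire t1:  (P0=4, P1=2, P2=2, P3=0, P4=1, P5=3, P6=0, P7=3) → (P0=5, P1=3, P2=1, P3=0, P4=1, P5=4, P6=0, P7=0)
step 2: fire t0:  (P0=5, P1=3, P2=1, P3=0, P4=1, P5=4, P6=0, P7=0) → (P0=5, P1=3, P2=1, P3=1, P4=4, P5=1, P6=0, P7=0)
step 3: fire t3:  (P0=5, P1=3, P2=1, P3=1, P4=4, P5=1, P6=0, P7=0) → (P0=6, P1=4, P2=1, P3=0, P4=4, P5=1, P6=0, P7=0)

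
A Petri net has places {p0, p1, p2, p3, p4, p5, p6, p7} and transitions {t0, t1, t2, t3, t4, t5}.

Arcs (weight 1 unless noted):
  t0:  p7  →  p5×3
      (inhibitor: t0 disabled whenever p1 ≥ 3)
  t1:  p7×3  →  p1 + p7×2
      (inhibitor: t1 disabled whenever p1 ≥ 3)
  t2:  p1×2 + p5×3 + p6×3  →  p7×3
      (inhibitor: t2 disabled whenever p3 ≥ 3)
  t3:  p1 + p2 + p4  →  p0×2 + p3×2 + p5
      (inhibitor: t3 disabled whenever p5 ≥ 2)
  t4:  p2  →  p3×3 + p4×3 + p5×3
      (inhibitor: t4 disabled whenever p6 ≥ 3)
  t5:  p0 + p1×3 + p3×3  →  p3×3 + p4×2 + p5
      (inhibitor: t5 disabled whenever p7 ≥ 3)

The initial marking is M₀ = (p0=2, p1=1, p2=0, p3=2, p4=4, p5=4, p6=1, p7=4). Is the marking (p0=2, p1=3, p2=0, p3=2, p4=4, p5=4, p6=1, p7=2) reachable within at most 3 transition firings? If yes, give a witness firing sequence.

step 1: fire t1:  (p0=2, p1=1, p2=0, p3=2, p4=4, p5=4, p6=1, p7=4) → (p0=2, p1=2, p2=0, p3=2, p4=4, p5=4, p6=1, p7=3)
step 2: fire t1:  (p0=2, p1=2, p2=0, p3=2, p4=4, p5=4, p6=1, p7=3) → (p0=2, p1=3, p2=0, p3=2, p4=4, p5=4, p6=1, p7=2)

YES — reachable via ⟨t1, t1⟩ (2 firings)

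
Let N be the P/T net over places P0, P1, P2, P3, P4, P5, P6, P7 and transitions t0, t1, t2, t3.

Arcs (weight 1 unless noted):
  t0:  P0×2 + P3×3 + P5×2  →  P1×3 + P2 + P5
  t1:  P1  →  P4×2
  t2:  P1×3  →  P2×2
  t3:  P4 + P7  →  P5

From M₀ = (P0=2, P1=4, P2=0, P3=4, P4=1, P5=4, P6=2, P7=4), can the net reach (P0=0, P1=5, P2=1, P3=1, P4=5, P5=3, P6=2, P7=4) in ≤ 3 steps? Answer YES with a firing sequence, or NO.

step 1: fire t0:  (P0=2, P1=4, P2=0, P3=4, P4=1, P5=4, P6=2, P7=4) → (P0=0, P1=7, P2=1, P3=1, P4=1, P5=3, P6=2, P7=4)
step 2: fire t1:  (P0=0, P1=7, P2=1, P3=1, P4=1, P5=3, P6=2, P7=4) → (P0=0, P1=6, P2=1, P3=1, P4=3, P5=3, P6=2, P7=4)
step 3: fire t1:  (P0=0, P1=6, P2=1, P3=1, P4=3, P5=3, P6=2, P7=4) → (P0=0, P1=5, P2=1, P3=1, P4=5, P5=3, P6=2, P7=4)

YES — reachable via ⟨t0, t1, t1⟩ (3 firings)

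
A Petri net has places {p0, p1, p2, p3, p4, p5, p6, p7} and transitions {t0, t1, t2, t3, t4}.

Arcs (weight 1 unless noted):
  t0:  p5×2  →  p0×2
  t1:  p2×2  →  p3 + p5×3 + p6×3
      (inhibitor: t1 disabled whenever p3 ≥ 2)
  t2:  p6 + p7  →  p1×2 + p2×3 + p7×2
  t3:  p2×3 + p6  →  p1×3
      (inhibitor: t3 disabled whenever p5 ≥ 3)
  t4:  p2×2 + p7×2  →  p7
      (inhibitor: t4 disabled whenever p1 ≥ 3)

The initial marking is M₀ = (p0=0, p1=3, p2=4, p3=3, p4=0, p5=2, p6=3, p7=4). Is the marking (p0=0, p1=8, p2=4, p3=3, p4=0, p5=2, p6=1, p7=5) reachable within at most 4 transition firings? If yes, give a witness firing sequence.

YES — reachable via ⟨t2, t3⟩ (2 firings)

step 1: fire t2:  (p0=0, p1=3, p2=4, p3=3, p4=0, p5=2, p6=3, p7=4) → (p0=0, p1=5, p2=7, p3=3, p4=0, p5=2, p6=2, p7=5)
step 2: fire t3:  (p0=0, p1=5, p2=7, p3=3, p4=0, p5=2, p6=2, p7=5) → (p0=0, p1=8, p2=4, p3=3, p4=0, p5=2, p6=1, p7=5)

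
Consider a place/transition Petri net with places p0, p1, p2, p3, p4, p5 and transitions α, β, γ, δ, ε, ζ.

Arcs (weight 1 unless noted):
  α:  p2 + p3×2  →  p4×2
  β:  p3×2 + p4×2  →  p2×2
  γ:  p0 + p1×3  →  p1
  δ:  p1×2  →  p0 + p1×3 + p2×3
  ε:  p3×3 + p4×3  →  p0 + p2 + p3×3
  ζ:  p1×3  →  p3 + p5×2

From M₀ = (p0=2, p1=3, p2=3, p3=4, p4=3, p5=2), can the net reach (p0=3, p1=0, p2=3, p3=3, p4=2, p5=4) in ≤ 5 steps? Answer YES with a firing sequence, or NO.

YES — reachable via ⟨α, ζ, ε⟩ (3 firings)

step 1: fire α:  (p0=2, p1=3, p2=3, p3=4, p4=3, p5=2) → (p0=2, p1=3, p2=2, p3=2, p4=5, p5=2)
step 2: fire ζ:  (p0=2, p1=3, p2=2, p3=2, p4=5, p5=2) → (p0=2, p1=0, p2=2, p3=3, p4=5, p5=4)
step 3: fire ε:  (p0=2, p1=0, p2=2, p3=3, p4=5, p5=4) → (p0=3, p1=0, p2=3, p3=3, p4=2, p5=4)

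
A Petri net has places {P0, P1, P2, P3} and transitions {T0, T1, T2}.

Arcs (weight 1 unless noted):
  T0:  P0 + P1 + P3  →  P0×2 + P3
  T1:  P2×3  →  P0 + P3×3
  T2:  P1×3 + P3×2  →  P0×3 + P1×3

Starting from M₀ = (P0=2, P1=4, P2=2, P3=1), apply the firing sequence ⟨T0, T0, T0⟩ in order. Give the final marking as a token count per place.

(P0=5, P1=1, P2=2, P3=1)

step 1: fire T0:  (P0=2, P1=4, P2=2, P3=1) → (P0=3, P1=3, P2=2, P3=1)
step 2: fire T0:  (P0=3, P1=3, P2=2, P3=1) → (P0=4, P1=2, P2=2, P3=1)
step 3: fire T0:  (P0=4, P1=2, P2=2, P3=1) → (P0=5, P1=1, P2=2, P3=1)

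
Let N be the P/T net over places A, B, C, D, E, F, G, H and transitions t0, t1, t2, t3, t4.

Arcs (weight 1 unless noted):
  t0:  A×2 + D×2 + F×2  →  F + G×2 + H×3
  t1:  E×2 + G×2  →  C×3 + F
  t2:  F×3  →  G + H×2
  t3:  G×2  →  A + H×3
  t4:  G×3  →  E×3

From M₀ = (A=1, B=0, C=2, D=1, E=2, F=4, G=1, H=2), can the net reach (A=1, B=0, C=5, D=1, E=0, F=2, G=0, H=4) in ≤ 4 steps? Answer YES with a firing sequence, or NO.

step 1: fire t2:  (A=1, B=0, C=2, D=1, E=2, F=4, G=1, H=2) → (A=1, B=0, C=2, D=1, E=2, F=1, G=2, H=4)
step 2: fire t1:  (A=1, B=0, C=2, D=1, E=2, F=1, G=2, H=4) → (A=1, B=0, C=5, D=1, E=0, F=2, G=0, H=4)

YES — reachable via ⟨t2, t1⟩ (2 firings)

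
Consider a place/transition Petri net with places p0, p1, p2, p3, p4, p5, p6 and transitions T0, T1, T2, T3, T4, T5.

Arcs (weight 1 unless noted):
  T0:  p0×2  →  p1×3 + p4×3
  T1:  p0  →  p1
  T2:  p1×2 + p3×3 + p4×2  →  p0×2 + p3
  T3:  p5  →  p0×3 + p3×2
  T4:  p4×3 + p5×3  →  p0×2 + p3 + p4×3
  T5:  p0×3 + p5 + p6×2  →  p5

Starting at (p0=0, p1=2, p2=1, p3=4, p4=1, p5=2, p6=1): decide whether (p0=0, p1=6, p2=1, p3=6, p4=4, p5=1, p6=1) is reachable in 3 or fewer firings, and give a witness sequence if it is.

YES — reachable via ⟨T3, T0, T1⟩ (3 firings)

step 1: fire T3:  (p0=0, p1=2, p2=1, p3=4, p4=1, p5=2, p6=1) → (p0=3, p1=2, p2=1, p3=6, p4=1, p5=1, p6=1)
step 2: fire T0:  (p0=3, p1=2, p2=1, p3=6, p4=1, p5=1, p6=1) → (p0=1, p1=5, p2=1, p3=6, p4=4, p5=1, p6=1)
step 3: fire T1:  (p0=1, p1=5, p2=1, p3=6, p4=4, p5=1, p6=1) → (p0=0, p1=6, p2=1, p3=6, p4=4, p5=1, p6=1)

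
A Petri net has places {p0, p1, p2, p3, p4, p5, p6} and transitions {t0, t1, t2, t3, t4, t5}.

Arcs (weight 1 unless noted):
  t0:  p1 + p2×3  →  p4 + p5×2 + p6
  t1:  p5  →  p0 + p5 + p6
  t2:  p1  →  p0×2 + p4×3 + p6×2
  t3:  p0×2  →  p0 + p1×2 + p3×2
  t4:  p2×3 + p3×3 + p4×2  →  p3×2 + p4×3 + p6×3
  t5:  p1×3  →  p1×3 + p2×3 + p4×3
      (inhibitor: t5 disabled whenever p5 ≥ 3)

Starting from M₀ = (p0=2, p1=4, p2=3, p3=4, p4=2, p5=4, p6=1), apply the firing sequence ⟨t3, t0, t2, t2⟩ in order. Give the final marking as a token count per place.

step 1: fire t3:  (p0=2, p1=4, p2=3, p3=4, p4=2, p5=4, p6=1) → (p0=1, p1=6, p2=3, p3=6, p4=2, p5=4, p6=1)
step 2: fire t0:  (p0=1, p1=6, p2=3, p3=6, p4=2, p5=4, p6=1) → (p0=1, p1=5, p2=0, p3=6, p4=3, p5=6, p6=2)
step 3: fire t2:  (p0=1, p1=5, p2=0, p3=6, p4=3, p5=6, p6=2) → (p0=3, p1=4, p2=0, p3=6, p4=6, p5=6, p6=4)
step 4: fire t2:  (p0=3, p1=4, p2=0, p3=6, p4=6, p5=6, p6=4) → (p0=5, p1=3, p2=0, p3=6, p4=9, p5=6, p6=6)

(p0=5, p1=3, p2=0, p3=6, p4=9, p5=6, p6=6)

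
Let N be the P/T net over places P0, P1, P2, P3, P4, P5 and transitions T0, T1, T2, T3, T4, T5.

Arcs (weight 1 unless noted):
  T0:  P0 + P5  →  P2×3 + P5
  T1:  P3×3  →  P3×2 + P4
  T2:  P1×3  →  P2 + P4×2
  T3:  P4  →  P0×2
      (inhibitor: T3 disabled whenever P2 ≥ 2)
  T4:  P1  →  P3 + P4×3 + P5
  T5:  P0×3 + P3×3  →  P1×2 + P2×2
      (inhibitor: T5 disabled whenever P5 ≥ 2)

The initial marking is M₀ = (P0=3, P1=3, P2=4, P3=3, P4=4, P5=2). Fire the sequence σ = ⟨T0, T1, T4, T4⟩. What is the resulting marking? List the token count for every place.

step 1: fire T0:  (P0=3, P1=3, P2=4, P3=3, P4=4, P5=2) → (P0=2, P1=3, P2=7, P3=3, P4=4, P5=2)
step 2: fire T1:  (P0=2, P1=3, P2=7, P3=3, P4=4, P5=2) → (P0=2, P1=3, P2=7, P3=2, P4=5, P5=2)
step 3: fire T4:  (P0=2, P1=3, P2=7, P3=2, P4=5, P5=2) → (P0=2, P1=2, P2=7, P3=3, P4=8, P5=3)
step 4: fire T4:  (P0=2, P1=2, P2=7, P3=3, P4=8, P5=3) → (P0=2, P1=1, P2=7, P3=4, P4=11, P5=4)

(P0=2, P1=1, P2=7, P3=4, P4=11, P5=4)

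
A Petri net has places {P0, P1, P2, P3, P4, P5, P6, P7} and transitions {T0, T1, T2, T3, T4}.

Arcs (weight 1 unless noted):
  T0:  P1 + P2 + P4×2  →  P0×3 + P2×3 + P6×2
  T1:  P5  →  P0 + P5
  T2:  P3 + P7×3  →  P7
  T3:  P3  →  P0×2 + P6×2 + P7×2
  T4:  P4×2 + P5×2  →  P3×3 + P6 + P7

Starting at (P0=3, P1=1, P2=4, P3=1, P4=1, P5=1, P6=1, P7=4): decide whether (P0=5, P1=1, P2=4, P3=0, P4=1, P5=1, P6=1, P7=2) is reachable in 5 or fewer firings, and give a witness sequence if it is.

step 1: fire T1:  (P0=3, P1=1, P2=4, P3=1, P4=1, P5=1, P6=1, P7=4) → (P0=4, P1=1, P2=4, P3=1, P4=1, P5=1, P6=1, P7=4)
step 2: fire T1:  (P0=4, P1=1, P2=4, P3=1, P4=1, P5=1, P6=1, P7=4) → (P0=5, P1=1, P2=4, P3=1, P4=1, P5=1, P6=1, P7=4)
step 3: fire T2:  (P0=5, P1=1, P2=4, P3=1, P4=1, P5=1, P6=1, P7=4) → (P0=5, P1=1, P2=4, P3=0, P4=1, P5=1, P6=1, P7=2)

YES — reachable via ⟨T1, T1, T2⟩ (3 firings)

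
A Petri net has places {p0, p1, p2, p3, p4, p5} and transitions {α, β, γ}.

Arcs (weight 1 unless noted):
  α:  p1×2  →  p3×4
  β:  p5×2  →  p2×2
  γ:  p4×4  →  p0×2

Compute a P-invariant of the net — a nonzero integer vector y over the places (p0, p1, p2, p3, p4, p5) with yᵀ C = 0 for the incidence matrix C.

y = (p0:0, p1:2, p2:0, p3:1, p4:0, p5:0)

Incidence matrix C (rows=places, cols=transitions):
        α    β    γ
   p0   0    0    2
   p1  -2    0    0
   p2   0    2    0
   p3   4    0    0
   p4   0    0   -4
   p5   0   -2    0

Candidate y = [0, 2, 0, 1, 0, 0]; check y·C column-wise:
  col α: 2·-2 + 1·4 = 0
  col β: 2·0 + 0·2 + 1·0 + 0·-2 = 0
  col γ: 0·2 + 2·0 + 1·0 + 0·-4 = 0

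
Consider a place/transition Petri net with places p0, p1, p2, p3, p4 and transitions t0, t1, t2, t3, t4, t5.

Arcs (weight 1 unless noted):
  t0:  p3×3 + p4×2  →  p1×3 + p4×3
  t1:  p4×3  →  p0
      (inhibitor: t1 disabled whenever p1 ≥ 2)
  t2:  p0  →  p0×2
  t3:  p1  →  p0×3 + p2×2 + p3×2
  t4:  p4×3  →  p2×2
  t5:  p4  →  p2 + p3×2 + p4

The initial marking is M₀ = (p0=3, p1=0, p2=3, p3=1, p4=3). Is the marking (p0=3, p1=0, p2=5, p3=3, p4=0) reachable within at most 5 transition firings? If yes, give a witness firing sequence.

NO — not reachable within 5 firings

depth 0: 1 marking
depth 1: 5 markings reached so far
depth 2: 13 markings reached so far
depth 3: 27 markings reached so far
depth 4: 49 markings reached so far
depth 5: 85 markings reached so far
target is not among the 85 markings reachable within 5 steps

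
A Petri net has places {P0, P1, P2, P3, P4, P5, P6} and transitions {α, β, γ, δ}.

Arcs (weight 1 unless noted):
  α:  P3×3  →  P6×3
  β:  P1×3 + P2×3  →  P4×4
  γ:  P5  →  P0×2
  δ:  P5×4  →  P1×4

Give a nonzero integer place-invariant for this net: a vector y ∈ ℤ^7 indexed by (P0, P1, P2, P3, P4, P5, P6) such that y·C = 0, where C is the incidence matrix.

y = (P0:0, P1:0, P2:4, P3:0, P4:3, P5:0, P6:0)

Incidence matrix C (rows=places, cols=transitions):
        α    β    γ    δ
   P0   0    0    2    0
   P1   0   -3    0    4
   P2   0   -3    0    0
   P3  -3    0    0    0
   P4   0    4    0    0
   P5   0    0   -1   -4
   P6   3    0    0    0

Candidate y = [0, 0, 4, 0, 3, 0, 0]; check y·C column-wise:
  col α: 4·0 + 0·-3 + 3·0 + 0·3 = 0
  col β: 0·-3 + 4·-3 + 3·4 = 0
  col γ: 0·2 + 4·0 + 3·0 + 0·-1 = 0
  col δ: 0·4 + 4·0 + 3·0 + 0·-4 = 0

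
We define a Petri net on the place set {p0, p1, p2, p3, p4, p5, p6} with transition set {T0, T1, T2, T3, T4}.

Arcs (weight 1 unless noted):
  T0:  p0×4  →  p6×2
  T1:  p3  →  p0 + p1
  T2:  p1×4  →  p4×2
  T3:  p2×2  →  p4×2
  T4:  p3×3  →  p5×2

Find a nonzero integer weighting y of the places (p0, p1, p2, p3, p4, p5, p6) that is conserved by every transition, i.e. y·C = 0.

y = (p0:0, p1:2, p2:4, p3:2, p4:4, p5:3, p6:0)

Incidence matrix C (rows=places, cols=transitions):
       T0   T1   T2   T3   T4
   p0  -4    1    0    0    0
   p1   0    1   -4    0    0
   p2   0    0    0   -2    0
   p3   0   -1    0    0   -3
   p4   0    0    2    2    0
   p5   0    0    0    0    2
   p6   2    0    0    0    0

Candidate y = [0, 2, 4, 2, 4, 3, 0]; check y·C column-wise:
  col T0: 0·-4 + 2·0 + 4·0 + 2·0 + 4·0 + 3·0 + 0·2 = 0
  col T1: 0·1 + 2·1 + 4·0 + 2·-1 + 4·0 + 3·0 = 0
  col T2: 2·-4 + 4·0 + 2·0 + 4·2 + 3·0 = 0
  col T3: 2·0 + 4·-2 + 2·0 + 4·2 + 3·0 = 0
  col T4: 2·0 + 4·0 + 2·-3 + 4·0 + 3·2 = 0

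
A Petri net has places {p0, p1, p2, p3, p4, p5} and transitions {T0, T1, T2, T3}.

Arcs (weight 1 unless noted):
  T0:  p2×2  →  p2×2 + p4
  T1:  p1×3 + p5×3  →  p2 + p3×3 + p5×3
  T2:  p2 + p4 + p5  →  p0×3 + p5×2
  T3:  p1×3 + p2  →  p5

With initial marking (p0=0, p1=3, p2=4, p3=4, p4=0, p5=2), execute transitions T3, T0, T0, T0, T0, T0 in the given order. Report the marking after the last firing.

step 1: fire T3:  (p0=0, p1=3, p2=4, p3=4, p4=0, p5=2) → (p0=0, p1=0, p2=3, p3=4, p4=0, p5=3)
step 2: fire T0:  (p0=0, p1=0, p2=3, p3=4, p4=0, p5=3) → (p0=0, p1=0, p2=3, p3=4, p4=1, p5=3)
step 3: fire T0:  (p0=0, p1=0, p2=3, p3=4, p4=1, p5=3) → (p0=0, p1=0, p2=3, p3=4, p4=2, p5=3)
step 4: fire T0:  (p0=0, p1=0, p2=3, p3=4, p4=2, p5=3) → (p0=0, p1=0, p2=3, p3=4, p4=3, p5=3)
step 5: fire T0:  (p0=0, p1=0, p2=3, p3=4, p4=3, p5=3) → (p0=0, p1=0, p2=3, p3=4, p4=4, p5=3)
step 6: fire T0:  (p0=0, p1=0, p2=3, p3=4, p4=4, p5=3) → (p0=0, p1=0, p2=3, p3=4, p4=5, p5=3)

(p0=0, p1=0, p2=3, p3=4, p4=5, p5=3)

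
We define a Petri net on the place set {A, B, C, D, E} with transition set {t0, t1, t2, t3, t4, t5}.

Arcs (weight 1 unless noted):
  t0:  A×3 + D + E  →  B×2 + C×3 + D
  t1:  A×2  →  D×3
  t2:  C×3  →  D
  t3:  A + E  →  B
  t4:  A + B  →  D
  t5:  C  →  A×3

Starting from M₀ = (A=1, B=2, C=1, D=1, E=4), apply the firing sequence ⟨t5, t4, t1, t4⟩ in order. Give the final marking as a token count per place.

step 1: fire t5:  (A=1, B=2, C=1, D=1, E=4) → (A=4, B=2, C=0, D=1, E=4)
step 2: fire t4:  (A=4, B=2, C=0, D=1, E=4) → (A=3, B=1, C=0, D=2, E=4)
step 3: fire t1:  (A=3, B=1, C=0, D=2, E=4) → (A=1, B=1, C=0, D=5, E=4)
step 4: fire t4:  (A=1, B=1, C=0, D=5, E=4) → (A=0, B=0, C=0, D=6, E=4)

(A=0, B=0, C=0, D=6, E=4)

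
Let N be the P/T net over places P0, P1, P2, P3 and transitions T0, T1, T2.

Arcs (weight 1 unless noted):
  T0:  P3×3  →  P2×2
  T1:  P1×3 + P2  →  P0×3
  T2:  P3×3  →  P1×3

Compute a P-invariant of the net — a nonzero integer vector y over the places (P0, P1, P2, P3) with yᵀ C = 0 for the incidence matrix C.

Incidence matrix C (rows=places, cols=transitions):
       T0   T1   T2
   P0   0    3    0
   P1   0   -3    3
   P2   2   -1    0
   P3  -3    0   -3

Candidate y = [3, 2, 3, 2]; check y·C column-wise:
  col T0: 3·0 + 2·0 + 3·2 + 2·-3 = 0
  col T1: 3·3 + 2·-3 + 3·-1 + 2·0 = 0
  col T2: 3·0 + 2·3 + 3·0 + 2·-3 = 0

y = (P0:3, P1:2, P2:3, P3:2)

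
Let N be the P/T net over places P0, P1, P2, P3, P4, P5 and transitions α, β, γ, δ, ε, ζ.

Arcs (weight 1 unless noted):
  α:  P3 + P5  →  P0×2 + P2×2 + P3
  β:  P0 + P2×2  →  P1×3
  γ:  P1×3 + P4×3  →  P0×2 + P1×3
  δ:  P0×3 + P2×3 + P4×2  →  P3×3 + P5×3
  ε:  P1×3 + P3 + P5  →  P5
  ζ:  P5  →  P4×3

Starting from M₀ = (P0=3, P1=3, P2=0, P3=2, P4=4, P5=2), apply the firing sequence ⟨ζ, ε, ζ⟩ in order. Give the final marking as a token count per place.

(P0=3, P1=0, P2=0, P3=1, P4=10, P5=0)

step 1: fire ζ:  (P0=3, P1=3, P2=0, P3=2, P4=4, P5=2) → (P0=3, P1=3, P2=0, P3=2, P4=7, P5=1)
step 2: fire ε:  (P0=3, P1=3, P2=0, P3=2, P4=7, P5=1) → (P0=3, P1=0, P2=0, P3=1, P4=7, P5=1)
step 3: fire ζ:  (P0=3, P1=0, P2=0, P3=1, P4=7, P5=1) → (P0=3, P1=0, P2=0, P3=1, P4=10, P5=0)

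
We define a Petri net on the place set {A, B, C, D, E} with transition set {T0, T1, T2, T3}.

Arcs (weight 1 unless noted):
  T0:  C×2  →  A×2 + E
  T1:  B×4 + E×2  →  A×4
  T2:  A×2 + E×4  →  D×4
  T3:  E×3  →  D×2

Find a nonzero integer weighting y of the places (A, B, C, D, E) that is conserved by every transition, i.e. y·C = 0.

Incidence matrix C (rows=places, cols=transitions):
       T0   T1   T2   T3
    A   2    4   -2    0
    B   0   -4    0    0
    C  -2    0    0    0
    D   0    0    4    2
    E   1   -2   -4   -3

Candidate y = [2, 1, 3, 3, 2]; check y·C column-wise:
  col T0: 2·2 + 1·0 + 3·-2 + 3·0 + 2·1 = 0
  col T1: 2·4 + 1·-4 + 3·0 + 3·0 + 2·-2 = 0
  col T2: 2·-2 + 1·0 + 3·0 + 3·4 + 2·-4 = 0
  col T3: 2·0 + 1·0 + 3·0 + 3·2 + 2·-3 = 0

y = (A:2, B:1, C:3, D:3, E:2)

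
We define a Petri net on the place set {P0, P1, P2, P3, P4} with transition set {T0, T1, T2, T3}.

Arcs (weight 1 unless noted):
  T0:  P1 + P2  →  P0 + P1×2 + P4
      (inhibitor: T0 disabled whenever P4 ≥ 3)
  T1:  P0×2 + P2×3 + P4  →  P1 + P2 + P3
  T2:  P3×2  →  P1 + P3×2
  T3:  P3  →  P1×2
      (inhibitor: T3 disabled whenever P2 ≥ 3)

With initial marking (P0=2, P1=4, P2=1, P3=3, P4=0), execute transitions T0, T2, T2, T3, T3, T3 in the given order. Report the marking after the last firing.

step 1: fire T0:  (P0=2, P1=4, P2=1, P3=3, P4=0) → (P0=3, P1=5, P2=0, P3=3, P4=1)
step 2: fire T2:  (P0=3, P1=5, P2=0, P3=3, P4=1) → (P0=3, P1=6, P2=0, P3=3, P4=1)
step 3: fire T2:  (P0=3, P1=6, P2=0, P3=3, P4=1) → (P0=3, P1=7, P2=0, P3=3, P4=1)
step 4: fire T3:  (P0=3, P1=7, P2=0, P3=3, P4=1) → (P0=3, P1=9, P2=0, P3=2, P4=1)
step 5: fire T3:  (P0=3, P1=9, P2=0, P3=2, P4=1) → (P0=3, P1=11, P2=0, P3=1, P4=1)
step 6: fire T3:  (P0=3, P1=11, P2=0, P3=1, P4=1) → (P0=3, P1=13, P2=0, P3=0, P4=1)

(P0=3, P1=13, P2=0, P3=0, P4=1)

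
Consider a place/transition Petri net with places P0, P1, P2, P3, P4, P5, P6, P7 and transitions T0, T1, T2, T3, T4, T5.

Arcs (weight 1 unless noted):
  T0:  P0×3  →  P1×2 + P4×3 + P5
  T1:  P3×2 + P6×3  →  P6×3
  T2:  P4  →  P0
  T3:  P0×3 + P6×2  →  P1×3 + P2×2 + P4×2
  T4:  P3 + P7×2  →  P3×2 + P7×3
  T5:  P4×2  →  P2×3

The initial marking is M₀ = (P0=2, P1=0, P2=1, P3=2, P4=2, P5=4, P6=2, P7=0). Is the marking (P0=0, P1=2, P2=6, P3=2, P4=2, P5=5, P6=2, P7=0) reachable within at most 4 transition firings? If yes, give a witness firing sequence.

NO — not reachable within 4 firings

depth 0: 1 marking
depth 1: 3 markings reached so far
depth 2: 6 markings reached so far
depth 3: 10 markings reached so far
depth 4: 15 markings reached so far
target is not among the 15 markings reachable within 4 steps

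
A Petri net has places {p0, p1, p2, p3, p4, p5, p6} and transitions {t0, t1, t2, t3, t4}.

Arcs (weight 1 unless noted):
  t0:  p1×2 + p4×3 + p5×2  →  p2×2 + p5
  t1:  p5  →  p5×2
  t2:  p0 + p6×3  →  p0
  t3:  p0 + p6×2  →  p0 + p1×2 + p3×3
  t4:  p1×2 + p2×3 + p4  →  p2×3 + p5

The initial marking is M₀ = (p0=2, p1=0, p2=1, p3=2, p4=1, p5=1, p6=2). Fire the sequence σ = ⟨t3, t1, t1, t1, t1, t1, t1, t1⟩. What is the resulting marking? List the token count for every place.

(p0=2, p1=2, p2=1, p3=5, p4=1, p5=8, p6=0)

step 1: fire t3:  (p0=2, p1=0, p2=1, p3=2, p4=1, p5=1, p6=2) → (p0=2, p1=2, p2=1, p3=5, p4=1, p5=1, p6=0)
step 2: fire t1:  (p0=2, p1=2, p2=1, p3=5, p4=1, p5=1, p6=0) → (p0=2, p1=2, p2=1, p3=5, p4=1, p5=2, p6=0)
step 3: fire t1:  (p0=2, p1=2, p2=1, p3=5, p4=1, p5=2, p6=0) → (p0=2, p1=2, p2=1, p3=5, p4=1, p5=3, p6=0)
step 4: fire t1:  (p0=2, p1=2, p2=1, p3=5, p4=1, p5=3, p6=0) → (p0=2, p1=2, p2=1, p3=5, p4=1, p5=4, p6=0)
step 5: fire t1:  (p0=2, p1=2, p2=1, p3=5, p4=1, p5=4, p6=0) → (p0=2, p1=2, p2=1, p3=5, p4=1, p5=5, p6=0)
step 6: fire t1:  (p0=2, p1=2, p2=1, p3=5, p4=1, p5=5, p6=0) → (p0=2, p1=2, p2=1, p3=5, p4=1, p5=6, p6=0)
step 7: fire t1:  (p0=2, p1=2, p2=1, p3=5, p4=1, p5=6, p6=0) → (p0=2, p1=2, p2=1, p3=5, p4=1, p5=7, p6=0)
step 8: fire t1:  (p0=2, p1=2, p2=1, p3=5, p4=1, p5=7, p6=0) → (p0=2, p1=2, p2=1, p3=5, p4=1, p5=8, p6=0)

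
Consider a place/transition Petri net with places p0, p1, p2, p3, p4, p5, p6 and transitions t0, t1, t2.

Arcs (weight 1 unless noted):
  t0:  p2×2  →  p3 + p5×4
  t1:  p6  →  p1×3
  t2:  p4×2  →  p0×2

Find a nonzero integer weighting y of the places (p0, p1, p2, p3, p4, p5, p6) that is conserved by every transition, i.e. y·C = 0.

y = (p0:0, p1:0, p2:1, p3:2, p4:0, p5:0, p6:0)

Incidence matrix C (rows=places, cols=transitions):
       t0   t1   t2
   p0   0    0    2
   p1   0    3    0
   p2  -2    0    0
   p3   1    0    0
   p4   0    0   -2
   p5   4    0    0
   p6   0   -1    0

Candidate y = [0, 0, 1, 2, 0, 0, 0]; check y·C column-wise:
  col t0: 1·-2 + 2·1 + 0·4 = 0
  col t1: 0·3 + 1·0 + 2·0 + 0·-1 = 0
  col t2: 0·2 + 1·0 + 2·0 + 0·-2 = 0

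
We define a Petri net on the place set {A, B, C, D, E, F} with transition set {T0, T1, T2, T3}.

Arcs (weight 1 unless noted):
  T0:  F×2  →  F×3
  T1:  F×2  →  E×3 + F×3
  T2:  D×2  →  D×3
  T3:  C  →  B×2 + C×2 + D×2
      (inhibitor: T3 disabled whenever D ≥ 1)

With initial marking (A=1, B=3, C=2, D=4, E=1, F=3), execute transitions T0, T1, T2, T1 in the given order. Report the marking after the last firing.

step 1: fire T0:  (A=1, B=3, C=2, D=4, E=1, F=3) → (A=1, B=3, C=2, D=4, E=1, F=4)
step 2: fire T1:  (A=1, B=3, C=2, D=4, E=1, F=4) → (A=1, B=3, C=2, D=4, E=4, F=5)
step 3: fire T2:  (A=1, B=3, C=2, D=4, E=4, F=5) → (A=1, B=3, C=2, D=5, E=4, F=5)
step 4: fire T1:  (A=1, B=3, C=2, D=5, E=4, F=5) → (A=1, B=3, C=2, D=5, E=7, F=6)

(A=1, B=3, C=2, D=5, E=7, F=6)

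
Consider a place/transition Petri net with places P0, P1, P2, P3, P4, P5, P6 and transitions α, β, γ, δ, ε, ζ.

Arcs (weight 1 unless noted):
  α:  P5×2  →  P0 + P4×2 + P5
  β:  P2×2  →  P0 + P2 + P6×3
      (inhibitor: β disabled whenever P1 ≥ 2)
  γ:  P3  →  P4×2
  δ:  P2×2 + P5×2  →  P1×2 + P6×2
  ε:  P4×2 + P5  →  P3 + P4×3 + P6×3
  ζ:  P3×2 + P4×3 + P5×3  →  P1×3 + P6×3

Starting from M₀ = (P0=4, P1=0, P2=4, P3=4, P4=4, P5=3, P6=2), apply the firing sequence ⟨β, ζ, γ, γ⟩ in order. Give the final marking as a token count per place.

(P0=5, P1=3, P2=3, P3=0, P4=5, P5=0, P6=8)

step 1: fire β:  (P0=4, P1=0, P2=4, P3=4, P4=4, P5=3, P6=2) → (P0=5, P1=0, P2=3, P3=4, P4=4, P5=3, P6=5)
step 2: fire ζ:  (P0=5, P1=0, P2=3, P3=4, P4=4, P5=3, P6=5) → (P0=5, P1=3, P2=3, P3=2, P4=1, P5=0, P6=8)
step 3: fire γ:  (P0=5, P1=3, P2=3, P3=2, P4=1, P5=0, P6=8) → (P0=5, P1=3, P2=3, P3=1, P4=3, P5=0, P6=8)
step 4: fire γ:  (P0=5, P1=3, P2=3, P3=1, P4=3, P5=0, P6=8) → (P0=5, P1=3, P2=3, P3=0, P4=5, P5=0, P6=8)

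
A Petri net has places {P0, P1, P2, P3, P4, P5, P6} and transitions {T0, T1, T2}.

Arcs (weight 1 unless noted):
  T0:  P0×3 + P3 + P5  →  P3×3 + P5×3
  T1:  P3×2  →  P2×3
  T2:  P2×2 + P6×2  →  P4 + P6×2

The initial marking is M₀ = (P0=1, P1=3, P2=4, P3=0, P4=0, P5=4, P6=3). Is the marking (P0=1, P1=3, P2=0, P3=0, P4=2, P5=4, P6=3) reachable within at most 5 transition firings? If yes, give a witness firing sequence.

YES — reachable via ⟨T2, T2⟩ (2 firings)

step 1: fire T2:  (P0=1, P1=3, P2=4, P3=0, P4=0, P5=4, P6=3) → (P0=1, P1=3, P2=2, P3=0, P4=1, P5=4, P6=3)
step 2: fire T2:  (P0=1, P1=3, P2=2, P3=0, P4=1, P5=4, P6=3) → (P0=1, P1=3, P2=0, P3=0, P4=2, P5=4, P6=3)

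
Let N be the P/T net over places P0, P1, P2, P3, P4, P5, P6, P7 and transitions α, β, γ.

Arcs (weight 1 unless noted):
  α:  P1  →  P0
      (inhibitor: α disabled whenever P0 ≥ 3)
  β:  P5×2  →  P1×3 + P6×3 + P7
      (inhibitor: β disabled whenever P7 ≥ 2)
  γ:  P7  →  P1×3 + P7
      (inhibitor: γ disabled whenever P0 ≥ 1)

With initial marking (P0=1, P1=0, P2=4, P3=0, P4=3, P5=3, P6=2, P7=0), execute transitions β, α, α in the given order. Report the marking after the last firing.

(P0=3, P1=1, P2=4, P3=0, P4=3, P5=1, P6=5, P7=1)

step 1: fire β:  (P0=1, P1=0, P2=4, P3=0, P4=3, P5=3, P6=2, P7=0) → (P0=1, P1=3, P2=4, P3=0, P4=3, P5=1, P6=5, P7=1)
step 2: fire α:  (P0=1, P1=3, P2=4, P3=0, P4=3, P5=1, P6=5, P7=1) → (P0=2, P1=2, P2=4, P3=0, P4=3, P5=1, P6=5, P7=1)
step 3: fire α:  (P0=2, P1=2, P2=4, P3=0, P4=3, P5=1, P6=5, P7=1) → (P0=3, P1=1, P2=4, P3=0, P4=3, P5=1, P6=5, P7=1)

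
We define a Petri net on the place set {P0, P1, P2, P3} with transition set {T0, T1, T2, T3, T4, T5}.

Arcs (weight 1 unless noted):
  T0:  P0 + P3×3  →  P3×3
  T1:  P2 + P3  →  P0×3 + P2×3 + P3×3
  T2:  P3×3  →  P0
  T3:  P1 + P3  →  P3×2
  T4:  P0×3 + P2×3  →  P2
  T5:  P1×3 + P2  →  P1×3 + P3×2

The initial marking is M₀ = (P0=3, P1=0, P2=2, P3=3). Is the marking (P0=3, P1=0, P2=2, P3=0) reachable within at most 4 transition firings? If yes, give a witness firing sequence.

step 1: fire T0:  (P0=3, P1=0, P2=2, P3=3) → (P0=2, P1=0, P2=2, P3=3)
step 2: fire T2:  (P0=2, P1=0, P2=2, P3=3) → (P0=3, P1=0, P2=2, P3=0)

YES — reachable via ⟨T0, T2⟩ (2 firings)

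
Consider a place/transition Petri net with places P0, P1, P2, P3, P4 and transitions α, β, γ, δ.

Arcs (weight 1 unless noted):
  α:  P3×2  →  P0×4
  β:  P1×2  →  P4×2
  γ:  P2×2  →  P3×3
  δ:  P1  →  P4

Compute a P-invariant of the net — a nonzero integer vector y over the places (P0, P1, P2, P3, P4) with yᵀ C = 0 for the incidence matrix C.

Incidence matrix C (rows=places, cols=transitions):
        α    β    γ    δ
   P0   4    0    0    0
   P1   0   -2    0   -1
   P2   0    0   -2    0
   P3  -2    0    3    0
   P4   0    2    0    1

Candidate y = [1, 0, 3, 2, 0]; check y·C column-wise:
  col α: 1·4 + 3·0 + 2·-2 = 0
  col β: 1·0 + 0·-2 + 3·0 + 2·0 + 0·2 = 0
  col γ: 1·0 + 3·-2 + 2·3 = 0
  col δ: 1·0 + 0·-1 + 3·0 + 2·0 + 0·1 = 0

y = (P0:1, P1:0, P2:3, P3:2, P4:0)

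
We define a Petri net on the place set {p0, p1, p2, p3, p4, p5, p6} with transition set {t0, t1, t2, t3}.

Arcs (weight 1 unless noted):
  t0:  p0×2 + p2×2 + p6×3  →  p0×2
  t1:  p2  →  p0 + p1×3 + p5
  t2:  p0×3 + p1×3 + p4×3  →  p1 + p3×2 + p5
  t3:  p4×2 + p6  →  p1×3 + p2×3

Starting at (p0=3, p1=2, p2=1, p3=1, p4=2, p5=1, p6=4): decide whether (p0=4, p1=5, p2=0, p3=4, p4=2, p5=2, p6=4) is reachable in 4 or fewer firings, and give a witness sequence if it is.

NO — not reachable within 4 firings

depth 0: 1 marking
depth 1: 3 markings reached so far
depth 2: 5 markings reached so far
depth 3: 7 markings reached so far
depth 4: 9 markings reached so far
target is not among the 9 markings reachable within 4 steps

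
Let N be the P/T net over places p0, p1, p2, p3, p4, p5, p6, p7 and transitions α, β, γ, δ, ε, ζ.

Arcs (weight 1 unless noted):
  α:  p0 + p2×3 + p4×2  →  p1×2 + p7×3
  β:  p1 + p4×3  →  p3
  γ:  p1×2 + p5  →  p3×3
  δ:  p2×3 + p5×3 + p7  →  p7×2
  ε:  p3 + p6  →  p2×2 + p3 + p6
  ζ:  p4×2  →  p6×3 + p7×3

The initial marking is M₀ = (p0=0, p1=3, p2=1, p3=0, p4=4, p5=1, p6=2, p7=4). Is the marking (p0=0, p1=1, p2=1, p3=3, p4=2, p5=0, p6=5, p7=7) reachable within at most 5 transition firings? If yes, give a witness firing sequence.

step 1: fire γ:  (p0=0, p1=3, p2=1, p3=0, p4=4, p5=1, p6=2, p7=4) → (p0=0, p1=1, p2=1, p3=3, p4=4, p5=0, p6=2, p7=4)
step 2: fire ζ:  (p0=0, p1=1, p2=1, p3=3, p4=4, p5=0, p6=2, p7=4) → (p0=0, p1=1, p2=1, p3=3, p4=2, p5=0, p6=5, p7=7)

YES — reachable via ⟨γ, ζ⟩ (2 firings)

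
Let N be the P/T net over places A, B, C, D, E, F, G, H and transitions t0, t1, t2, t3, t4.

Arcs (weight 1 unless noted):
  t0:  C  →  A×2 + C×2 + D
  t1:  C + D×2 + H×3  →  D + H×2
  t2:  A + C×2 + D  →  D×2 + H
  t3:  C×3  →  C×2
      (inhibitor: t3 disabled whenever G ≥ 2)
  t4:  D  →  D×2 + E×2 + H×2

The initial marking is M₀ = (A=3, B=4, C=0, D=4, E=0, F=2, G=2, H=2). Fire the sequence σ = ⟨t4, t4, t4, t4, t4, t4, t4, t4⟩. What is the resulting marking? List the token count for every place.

(A=3, B=4, C=0, D=12, E=16, F=2, G=2, H=18)

step 1: fire t4:  (A=3, B=4, C=0, D=4, E=0, F=2, G=2, H=2) → (A=3, B=4, C=0, D=5, E=2, F=2, G=2, H=4)
step 2: fire t4:  (A=3, B=4, C=0, D=5, E=2, F=2, G=2, H=4) → (A=3, B=4, C=0, D=6, E=4, F=2, G=2, H=6)
step 3: fire t4:  (A=3, B=4, C=0, D=6, E=4, F=2, G=2, H=6) → (A=3, B=4, C=0, D=7, E=6, F=2, G=2, H=8)
step 4: fire t4:  (A=3, B=4, C=0, D=7, E=6, F=2, G=2, H=8) → (A=3, B=4, C=0, D=8, E=8, F=2, G=2, H=10)
step 5: fire t4:  (A=3, B=4, C=0, D=8, E=8, F=2, G=2, H=10) → (A=3, B=4, C=0, D=9, E=10, F=2, G=2, H=12)
step 6: fire t4:  (A=3, B=4, C=0, D=9, E=10, F=2, G=2, H=12) → (A=3, B=4, C=0, D=10, E=12, F=2, G=2, H=14)
step 7: fire t4:  (A=3, B=4, C=0, D=10, E=12, F=2, G=2, H=14) → (A=3, B=4, C=0, D=11, E=14, F=2, G=2, H=16)
step 8: fire t4:  (A=3, B=4, C=0, D=11, E=14, F=2, G=2, H=16) → (A=3, B=4, C=0, D=12, E=16, F=2, G=2, H=18)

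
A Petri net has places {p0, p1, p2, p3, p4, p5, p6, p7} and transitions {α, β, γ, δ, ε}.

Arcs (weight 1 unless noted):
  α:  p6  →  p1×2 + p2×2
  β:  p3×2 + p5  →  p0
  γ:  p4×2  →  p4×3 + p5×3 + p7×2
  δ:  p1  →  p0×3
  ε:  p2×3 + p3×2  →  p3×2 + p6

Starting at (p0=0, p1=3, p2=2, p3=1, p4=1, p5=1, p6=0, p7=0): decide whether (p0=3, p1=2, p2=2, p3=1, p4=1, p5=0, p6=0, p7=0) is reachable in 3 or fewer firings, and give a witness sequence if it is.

depth 0: 1 marking
depth 1: 2 markings reached so far
depth 2: 3 markings reached so far
depth 3: 4 markings reached so far
target is not among the 4 markings reachable within 3 steps

NO — not reachable within 3 firings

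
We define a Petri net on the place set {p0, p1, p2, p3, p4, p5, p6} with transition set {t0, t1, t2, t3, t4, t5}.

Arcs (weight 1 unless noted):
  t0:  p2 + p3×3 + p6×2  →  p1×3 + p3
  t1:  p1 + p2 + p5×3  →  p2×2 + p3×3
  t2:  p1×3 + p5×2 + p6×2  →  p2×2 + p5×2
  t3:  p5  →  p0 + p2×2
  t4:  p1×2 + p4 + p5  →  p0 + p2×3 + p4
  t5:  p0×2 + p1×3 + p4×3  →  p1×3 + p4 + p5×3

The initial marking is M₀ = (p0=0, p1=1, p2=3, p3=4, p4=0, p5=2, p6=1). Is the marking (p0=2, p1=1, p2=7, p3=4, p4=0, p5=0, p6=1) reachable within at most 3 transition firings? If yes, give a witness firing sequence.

step 1: fire t3:  (p0=0, p1=1, p2=3, p3=4, p4=0, p5=2, p6=1) → (p0=1, p1=1, p2=5, p3=4, p4=0, p5=1, p6=1)
step 2: fire t3:  (p0=1, p1=1, p2=5, p3=4, p4=0, p5=1, p6=1) → (p0=2, p1=1, p2=7, p3=4, p4=0, p5=0, p6=1)

YES — reachable via ⟨t3, t3⟩ (2 firings)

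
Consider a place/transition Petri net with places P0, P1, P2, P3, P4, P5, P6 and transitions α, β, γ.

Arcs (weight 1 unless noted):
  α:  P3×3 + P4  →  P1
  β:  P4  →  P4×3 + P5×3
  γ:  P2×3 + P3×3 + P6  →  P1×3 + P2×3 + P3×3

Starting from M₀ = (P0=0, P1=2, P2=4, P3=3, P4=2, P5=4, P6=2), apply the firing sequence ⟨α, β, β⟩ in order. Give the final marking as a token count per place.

step 1: fire α:  (P0=0, P1=2, P2=4, P3=3, P4=2, P5=4, P6=2) → (P0=0, P1=3, P2=4, P3=0, P4=1, P5=4, P6=2)
step 2: fire β:  (P0=0, P1=3, P2=4, P3=0, P4=1, P5=4, P6=2) → (P0=0, P1=3, P2=4, P3=0, P4=3, P5=7, P6=2)
step 3: fire β:  (P0=0, P1=3, P2=4, P3=0, P4=3, P5=7, P6=2) → (P0=0, P1=3, P2=4, P3=0, P4=5, P5=10, P6=2)

(P0=0, P1=3, P2=4, P3=0, P4=5, P5=10, P6=2)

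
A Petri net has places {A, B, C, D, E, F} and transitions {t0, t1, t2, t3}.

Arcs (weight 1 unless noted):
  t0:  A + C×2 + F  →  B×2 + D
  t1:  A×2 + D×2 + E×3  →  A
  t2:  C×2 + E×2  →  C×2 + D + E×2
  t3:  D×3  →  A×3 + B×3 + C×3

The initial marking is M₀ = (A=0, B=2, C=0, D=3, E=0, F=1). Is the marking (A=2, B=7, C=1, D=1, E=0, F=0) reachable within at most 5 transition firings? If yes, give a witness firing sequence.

YES — reachable via ⟨t3, t0⟩ (2 firings)

step 1: fire t3:  (A=0, B=2, C=0, D=3, E=0, F=1) → (A=3, B=5, C=3, D=0, E=0, F=1)
step 2: fire t0:  (A=3, B=5, C=3, D=0, E=0, F=1) → (A=2, B=7, C=1, D=1, E=0, F=0)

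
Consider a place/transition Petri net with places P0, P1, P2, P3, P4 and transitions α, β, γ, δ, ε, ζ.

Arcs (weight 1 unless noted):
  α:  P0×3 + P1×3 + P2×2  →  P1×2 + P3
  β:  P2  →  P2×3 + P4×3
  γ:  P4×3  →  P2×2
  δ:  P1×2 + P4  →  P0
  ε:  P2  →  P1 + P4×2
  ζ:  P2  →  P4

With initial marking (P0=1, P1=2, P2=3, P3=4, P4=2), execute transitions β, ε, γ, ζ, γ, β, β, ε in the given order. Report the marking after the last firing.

step 1: fire β:  (P0=1, P1=2, P2=3, P3=4, P4=2) → (P0=1, P1=2, P2=5, P3=4, P4=5)
step 2: fire ε:  (P0=1, P1=2, P2=5, P3=4, P4=5) → (P0=1, P1=3, P2=4, P3=4, P4=7)
step 3: fire γ:  (P0=1, P1=3, P2=4, P3=4, P4=7) → (P0=1, P1=3, P2=6, P3=4, P4=4)
step 4: fire ζ:  (P0=1, P1=3, P2=6, P3=4, P4=4) → (P0=1, P1=3, P2=5, P3=4, P4=5)
step 5: fire γ:  (P0=1, P1=3, P2=5, P3=4, P4=5) → (P0=1, P1=3, P2=7, P3=4, P4=2)
step 6: fire β:  (P0=1, P1=3, P2=7, P3=4, P4=2) → (P0=1, P1=3, P2=9, P3=4, P4=5)
step 7: fire β:  (P0=1, P1=3, P2=9, P3=4, P4=5) → (P0=1, P1=3, P2=11, P3=4, P4=8)
step 8: fire ε:  (P0=1, P1=3, P2=11, P3=4, P4=8) → (P0=1, P1=4, P2=10, P3=4, P4=10)

(P0=1, P1=4, P2=10, P3=4, P4=10)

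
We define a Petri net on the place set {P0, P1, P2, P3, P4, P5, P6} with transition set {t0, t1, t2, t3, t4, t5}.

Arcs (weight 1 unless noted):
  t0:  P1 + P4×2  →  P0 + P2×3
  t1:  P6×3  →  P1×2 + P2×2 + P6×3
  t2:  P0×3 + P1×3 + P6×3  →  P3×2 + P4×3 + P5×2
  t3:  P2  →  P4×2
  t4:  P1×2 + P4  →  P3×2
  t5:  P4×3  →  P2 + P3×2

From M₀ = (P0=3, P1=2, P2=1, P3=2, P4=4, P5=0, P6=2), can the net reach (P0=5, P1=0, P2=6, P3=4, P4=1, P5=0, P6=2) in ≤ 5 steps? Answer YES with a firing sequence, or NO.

YES — reachable via ⟨t0, t0, t3, t3, t5⟩ (5 firings)

step 1: fire t0:  (P0=3, P1=2, P2=1, P3=2, P4=4, P5=0, P6=2) → (P0=4, P1=1, P2=4, P3=2, P4=2, P5=0, P6=2)
step 2: fire t0:  (P0=4, P1=1, P2=4, P3=2, P4=2, P5=0, P6=2) → (P0=5, P1=0, P2=7, P3=2, P4=0, P5=0, P6=2)
step 3: fire t3:  (P0=5, P1=0, P2=7, P3=2, P4=0, P5=0, P6=2) → (P0=5, P1=0, P2=6, P3=2, P4=2, P5=0, P6=2)
step 4: fire t3:  (P0=5, P1=0, P2=6, P3=2, P4=2, P5=0, P6=2) → (P0=5, P1=0, P2=5, P3=2, P4=4, P5=0, P6=2)
step 5: fire t5:  (P0=5, P1=0, P2=5, P3=2, P4=4, P5=0, P6=2) → (P0=5, P1=0, P2=6, P3=4, P4=1, P5=0, P6=2)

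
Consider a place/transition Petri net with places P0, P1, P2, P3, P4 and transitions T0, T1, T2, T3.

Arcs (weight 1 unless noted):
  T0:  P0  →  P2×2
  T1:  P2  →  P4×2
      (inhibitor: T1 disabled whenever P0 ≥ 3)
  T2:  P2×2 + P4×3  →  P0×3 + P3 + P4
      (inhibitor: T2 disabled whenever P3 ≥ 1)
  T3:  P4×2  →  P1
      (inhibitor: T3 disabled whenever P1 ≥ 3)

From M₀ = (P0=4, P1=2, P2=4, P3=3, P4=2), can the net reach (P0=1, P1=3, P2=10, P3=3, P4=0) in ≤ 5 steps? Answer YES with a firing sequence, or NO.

step 1: fire T0:  (P0=4, P1=2, P2=4, P3=3, P4=2) → (P0=3, P1=2, P2=6, P3=3, P4=2)
step 2: fire T0:  (P0=3, P1=2, P2=6, P3=3, P4=2) → (P0=2, P1=2, P2=8, P3=3, P4=2)
step 3: fire T0:  (P0=2, P1=2, P2=8, P3=3, P4=2) → (P0=1, P1=2, P2=10, P3=3, P4=2)
step 4: fire T3:  (P0=1, P1=2, P2=10, P3=3, P4=2) → (P0=1, P1=3, P2=10, P3=3, P4=0)

YES — reachable via ⟨T0, T0, T0, T3⟩ (4 firings)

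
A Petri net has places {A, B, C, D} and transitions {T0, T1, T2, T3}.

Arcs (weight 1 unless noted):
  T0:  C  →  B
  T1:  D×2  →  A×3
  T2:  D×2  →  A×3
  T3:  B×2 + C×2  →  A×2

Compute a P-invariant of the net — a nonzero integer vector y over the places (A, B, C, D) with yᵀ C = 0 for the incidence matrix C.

Incidence matrix C (rows=places, cols=transitions):
       T0   T1   T2   T3
    A   0    3    3    2
    B   1    0    0   -2
    C  -1    0    0   -2
    D   0   -2   -2    0

Candidate y = [2, 1, 1, 3]; check y·C column-wise:
  col T0: 2·0 + 1·1 + 1·-1 + 3·0 = 0
  col T1: 2·3 + 1·0 + 1·0 + 3·-2 = 0
  col T2: 2·3 + 1·0 + 1·0 + 3·-2 = 0
  col T3: 2·2 + 1·-2 + 1·-2 + 3·0 = 0

y = (A:2, B:1, C:1, D:3)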